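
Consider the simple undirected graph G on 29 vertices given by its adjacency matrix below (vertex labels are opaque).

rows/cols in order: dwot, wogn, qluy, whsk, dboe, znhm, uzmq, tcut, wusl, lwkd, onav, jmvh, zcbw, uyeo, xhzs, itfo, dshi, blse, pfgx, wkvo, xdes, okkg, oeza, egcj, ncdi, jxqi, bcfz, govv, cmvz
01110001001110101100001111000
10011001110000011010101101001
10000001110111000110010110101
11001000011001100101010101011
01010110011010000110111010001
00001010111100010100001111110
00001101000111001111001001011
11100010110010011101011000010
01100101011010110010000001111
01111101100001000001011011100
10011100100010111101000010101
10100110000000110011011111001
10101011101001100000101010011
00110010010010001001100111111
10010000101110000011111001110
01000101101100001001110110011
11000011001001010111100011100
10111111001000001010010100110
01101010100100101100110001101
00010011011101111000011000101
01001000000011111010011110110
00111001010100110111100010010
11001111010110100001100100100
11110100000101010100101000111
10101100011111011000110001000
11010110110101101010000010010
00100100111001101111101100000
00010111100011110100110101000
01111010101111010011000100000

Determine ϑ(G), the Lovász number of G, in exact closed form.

sqrt(29)

Vertex lwkd has 14 neighbors: wogn, qluy, whsk, dboe, znhm, tcut, wusl, uyeo, wkvo, okkg, oeza, ncdi, jxqi, bcfz.
deg(jmvh) = 14; N(jmvh) = {dwot, qluy, znhm, uzmq, xhzs, itfo, pfgx, wkvo, okkg, oeza, egcj, ncdi, jxqi, cmvz}.
Vertex egcj has 14 neighbors: dwot, wogn, qluy, whsk, znhm, jmvh, uyeo, itfo, blse, xdes, oeza, bcfz, govv, cmvz.
N(dboe) = {wogn, whsk, znhm, uzmq, lwkd, onav, zcbw, blse, pfgx, xdes, okkg, oeza, ncdi, cmvz}, |N(dboe)| = 14.
14-regular, N=29; strongly regular (29,14,6,7).
spec(A) ≈ [14.0, 2.1926, -3.1926] (distinct, 4 d.p.).
ϑ = −N·λ_min/(λ_max−λ_min) = −29·(-sqrt(29)/2 - 1/2)/(14−(-sqrt(29)/2 - 1/2)) = sqrt(29).
≈ 5.385164807 (to 9 d.p.).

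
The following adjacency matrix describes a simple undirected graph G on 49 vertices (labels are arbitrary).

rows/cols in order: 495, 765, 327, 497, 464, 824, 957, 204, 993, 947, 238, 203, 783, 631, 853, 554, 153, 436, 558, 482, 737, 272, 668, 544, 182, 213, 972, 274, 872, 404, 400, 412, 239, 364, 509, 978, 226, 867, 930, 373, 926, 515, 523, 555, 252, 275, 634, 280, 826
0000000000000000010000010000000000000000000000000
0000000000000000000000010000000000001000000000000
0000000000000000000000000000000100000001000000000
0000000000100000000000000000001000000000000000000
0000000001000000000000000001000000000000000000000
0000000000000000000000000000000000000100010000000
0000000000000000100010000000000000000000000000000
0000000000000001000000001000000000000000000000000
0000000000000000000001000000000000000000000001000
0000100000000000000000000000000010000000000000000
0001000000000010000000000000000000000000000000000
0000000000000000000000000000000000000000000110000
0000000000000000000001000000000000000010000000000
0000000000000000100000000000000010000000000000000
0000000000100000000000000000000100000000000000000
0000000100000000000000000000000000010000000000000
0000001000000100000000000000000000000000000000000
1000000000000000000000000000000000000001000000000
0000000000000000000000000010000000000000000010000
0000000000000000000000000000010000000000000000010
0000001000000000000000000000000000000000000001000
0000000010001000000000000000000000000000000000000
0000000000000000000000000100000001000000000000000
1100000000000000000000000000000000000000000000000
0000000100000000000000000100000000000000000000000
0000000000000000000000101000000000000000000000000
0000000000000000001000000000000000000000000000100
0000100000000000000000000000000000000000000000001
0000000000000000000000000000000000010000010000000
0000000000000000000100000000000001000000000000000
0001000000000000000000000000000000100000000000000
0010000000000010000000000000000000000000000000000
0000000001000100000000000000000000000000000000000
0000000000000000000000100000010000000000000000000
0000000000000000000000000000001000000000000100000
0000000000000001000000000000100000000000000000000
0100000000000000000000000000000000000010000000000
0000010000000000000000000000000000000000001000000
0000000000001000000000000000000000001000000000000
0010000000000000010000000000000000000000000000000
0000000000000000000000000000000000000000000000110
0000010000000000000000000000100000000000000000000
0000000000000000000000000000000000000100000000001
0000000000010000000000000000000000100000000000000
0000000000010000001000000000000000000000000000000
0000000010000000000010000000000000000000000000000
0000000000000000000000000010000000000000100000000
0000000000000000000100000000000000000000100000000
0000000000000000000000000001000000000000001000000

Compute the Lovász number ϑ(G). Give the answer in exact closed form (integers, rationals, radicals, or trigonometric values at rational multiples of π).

49*cos(pi/49)/(cos(pi/49) + 1)

Vertex 737 has 2 neighbors: 957, 275.
Vertex 947 has 2 neighbors: 464, 239.
deg(204) = 2; N(204) = {554, 182}.
Vertex 558 has 2 neighbors: 972, 252.
deg(v) = 2 for all v (|V|=49); the odd cycle C_{49}.
The 25 distinct eigenvalues: [2.0, 1.9836, 1.9346, 1.8538, 1.7426, 1.6028, 1.4367, 1.247, 1.0368, 0.8096, 0.5691, 0.3192, 0.0641, -0.192, -0.445, -0.6907, -0.9251, -1.1442, -1.3446, -1.5229, -1.6762, -1.8019, -1.8981, -1.9631, -1.9959].
ϑ = −N·λ_min/(λ_max−λ_min) = −49·(-2*cos(pi/49))/(2−(-2*cos(pi/49))) = 49*cos(pi/49)/(cos(pi/49) + 1).
Numerically 24.47480518.
Check 24 ≤ 49*cos(pi/49)/(cos(pi/49) + 1) ≤ 25: both strict.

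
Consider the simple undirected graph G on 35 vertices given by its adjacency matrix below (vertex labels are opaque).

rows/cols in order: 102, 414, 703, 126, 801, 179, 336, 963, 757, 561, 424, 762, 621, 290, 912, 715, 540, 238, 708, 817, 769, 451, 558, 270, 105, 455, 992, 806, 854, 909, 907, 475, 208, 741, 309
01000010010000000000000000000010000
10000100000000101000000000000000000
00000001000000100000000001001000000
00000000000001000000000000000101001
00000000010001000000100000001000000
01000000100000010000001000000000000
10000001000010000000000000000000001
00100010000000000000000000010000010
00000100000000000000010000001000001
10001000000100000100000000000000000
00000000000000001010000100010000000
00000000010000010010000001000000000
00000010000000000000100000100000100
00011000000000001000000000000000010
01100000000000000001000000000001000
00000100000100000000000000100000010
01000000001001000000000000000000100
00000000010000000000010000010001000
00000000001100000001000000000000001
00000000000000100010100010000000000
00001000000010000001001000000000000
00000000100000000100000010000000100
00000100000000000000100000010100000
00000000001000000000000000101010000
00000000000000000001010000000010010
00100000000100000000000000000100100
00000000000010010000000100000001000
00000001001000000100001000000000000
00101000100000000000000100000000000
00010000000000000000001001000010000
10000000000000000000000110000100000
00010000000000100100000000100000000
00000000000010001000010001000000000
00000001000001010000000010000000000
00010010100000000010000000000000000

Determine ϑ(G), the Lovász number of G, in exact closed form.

15

N(912) = {414, 703, 817, 475}, |N(912)| = 4.
deg(208) = 4; N(208) = {621, 540, 451, 455}.
Vertex 621 has 4 neighbors: 336, 769, 992, 208.
deg(270) = 4; N(270) = {424, 992, 854, 907}.
G on 35 vertices is 4-regular; Kneser-type, 3-subsets of [7].
spec(A) ≈ [4.0, 2.0, -1.0, -3.0] (distinct, 6 d.p.).
Lovász: ϑ = −35(-3)/(4+-1*(-3)) = 15.
≈ 15.00000000 (to 8 d.p.).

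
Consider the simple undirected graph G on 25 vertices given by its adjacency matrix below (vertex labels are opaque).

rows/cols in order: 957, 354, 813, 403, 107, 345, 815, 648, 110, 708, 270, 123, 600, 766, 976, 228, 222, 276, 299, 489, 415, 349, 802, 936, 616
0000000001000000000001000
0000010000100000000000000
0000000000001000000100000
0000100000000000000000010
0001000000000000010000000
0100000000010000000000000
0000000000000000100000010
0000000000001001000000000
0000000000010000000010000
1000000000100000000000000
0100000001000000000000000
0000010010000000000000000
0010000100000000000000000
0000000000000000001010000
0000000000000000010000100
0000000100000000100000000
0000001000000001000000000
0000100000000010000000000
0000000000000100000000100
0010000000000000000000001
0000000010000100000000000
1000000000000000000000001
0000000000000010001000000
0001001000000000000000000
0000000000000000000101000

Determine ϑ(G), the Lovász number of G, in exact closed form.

25*cos(pi/25)/(cos(pi/25) + 1)

N(708) = {957, 270}, |N(708)| = 2.
deg(802) = 2; N(802) = {976, 299}.
N(110) = {123, 415}, |N(110)| = 2.
N(349) = {957, 616}, |N(349)| = 2.
25-vertex 2-regular graph: a single 25-cycle (edge-transitive).
A has 13 distinct eigenvalues ≈ [2.0, 1.937, 1.753, 1.458, 1.072, 0.618, 0.126, -0.375, -0.852, -1.275, -1.618, -1.86, -1.984].
λ_max=2, λ_min=-2*cos(pi/25); ϑ = −25·λ_min/(λ_max−λ_min) = 25*cos(pi/25)/(cos(pi/25) + 1).
= 12.45052181… (decimal).
α=12, χ(Ḡ)=13; ϑ=25*cos(pi/25)/(cos(pi/25) + 1) lies between (both strict).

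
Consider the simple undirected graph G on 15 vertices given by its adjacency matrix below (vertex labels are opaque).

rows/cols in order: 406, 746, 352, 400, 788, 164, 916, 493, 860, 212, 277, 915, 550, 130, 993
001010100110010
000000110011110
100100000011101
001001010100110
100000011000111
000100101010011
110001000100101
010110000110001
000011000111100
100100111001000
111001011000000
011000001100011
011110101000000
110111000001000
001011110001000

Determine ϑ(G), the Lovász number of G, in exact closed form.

5

N(352) = {406, 400, 277, 915, 550, 993}, |N(352)| = 6.
Vertex 277 has 6 neighbors: 406, 746, 352, 164, 493, 860.
deg(164) = 6; N(164) = {400, 916, 860, 277, 130, 993}.
deg(130) = 6; N(130) = {406, 746, 400, 788, 164, 915}.
Regular of degree 6 on 15 vertices: this is K(6,2), the Kneser graph.
Distinct eigenvalues (to 3 d.p.): [6.0, 1.0, -3.0].
Lovász: ϑ = −15(-3)/(6+-1*(-3)) = 5.
Numerically 5.00000000.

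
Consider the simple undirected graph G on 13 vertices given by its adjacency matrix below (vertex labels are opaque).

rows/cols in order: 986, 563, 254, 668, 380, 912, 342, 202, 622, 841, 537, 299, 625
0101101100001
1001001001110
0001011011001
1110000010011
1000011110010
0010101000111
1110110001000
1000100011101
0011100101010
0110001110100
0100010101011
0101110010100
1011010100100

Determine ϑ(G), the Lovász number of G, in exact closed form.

Vertex 912 has 6 neighbors: 254, 380, 342, 537, 299, 625.
N(202) = {986, 380, 622, 841, 537, 625}, |N(202)| = 6.
deg(668) = 6; N(668) = {986, 563, 254, 622, 299, 625}.
Vertex 299 has 6 neighbors: 563, 668, 380, 912, 622, 537.
13-vertex 6-regular graph: strongly regular (13,6,2,3).
Distinct eigenvalues (to 4 d.p.): [6.0, 1.3028, -2.3028].
λ_max=6, λ_min=-sqrt(13)/2 - 1/2; ϑ = −13·λ_min/(λ_max−λ_min) = sqrt(13).
≈ 3.60555128 (to 8 d.p.).

sqrt(13)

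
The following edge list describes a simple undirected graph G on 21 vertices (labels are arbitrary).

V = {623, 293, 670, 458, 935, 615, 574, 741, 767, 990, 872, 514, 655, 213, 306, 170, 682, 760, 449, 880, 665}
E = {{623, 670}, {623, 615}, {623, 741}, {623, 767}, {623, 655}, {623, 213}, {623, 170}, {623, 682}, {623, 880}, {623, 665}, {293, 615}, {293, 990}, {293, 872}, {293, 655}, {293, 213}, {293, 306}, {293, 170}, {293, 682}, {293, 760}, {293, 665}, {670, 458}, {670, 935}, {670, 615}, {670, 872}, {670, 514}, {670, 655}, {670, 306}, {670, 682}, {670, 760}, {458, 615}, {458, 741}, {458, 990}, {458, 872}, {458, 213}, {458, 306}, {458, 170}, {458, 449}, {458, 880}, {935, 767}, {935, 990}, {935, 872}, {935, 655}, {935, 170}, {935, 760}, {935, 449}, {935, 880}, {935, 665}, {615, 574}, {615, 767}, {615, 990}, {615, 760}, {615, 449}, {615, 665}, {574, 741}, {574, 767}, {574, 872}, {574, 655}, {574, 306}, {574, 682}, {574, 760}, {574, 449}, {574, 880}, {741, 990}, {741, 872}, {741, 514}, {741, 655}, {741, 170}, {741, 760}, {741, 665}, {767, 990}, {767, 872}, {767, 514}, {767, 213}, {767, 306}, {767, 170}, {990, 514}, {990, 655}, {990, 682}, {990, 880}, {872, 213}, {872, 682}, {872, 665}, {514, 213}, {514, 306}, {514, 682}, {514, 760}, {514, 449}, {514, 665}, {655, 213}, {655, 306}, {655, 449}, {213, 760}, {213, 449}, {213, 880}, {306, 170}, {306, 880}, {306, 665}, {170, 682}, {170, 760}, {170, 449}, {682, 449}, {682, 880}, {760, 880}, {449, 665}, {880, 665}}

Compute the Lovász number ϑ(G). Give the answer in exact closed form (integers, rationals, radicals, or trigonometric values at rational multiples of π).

6

deg(990) = 10; N(990) = {293, 458, 935, 615, 741, 767, 514, 655, 682, 880}.
Vertex 514 has 10 neighbors: 670, 741, 767, 990, 213, 306, 682, 760, 449, 665.
Vertex 306 has 10 neighbors: 293, 670, 458, 574, 767, 514, 655, 170, 880, 665.
Vertex 760 has 10 neighbors: 293, 670, 935, 615, 574, 741, 514, 213, 170, 880.
Every vertex has degree 10 (N=21); this is K(7,2), the Kneser graph.
A has 3 distinct eigenvalues ≈ [10.0, 1.0, -4.0].
−21·(-4) / ((10)−(-4)) = 6 = ϑ(G).
ϑ(G) ≈ 6.00000.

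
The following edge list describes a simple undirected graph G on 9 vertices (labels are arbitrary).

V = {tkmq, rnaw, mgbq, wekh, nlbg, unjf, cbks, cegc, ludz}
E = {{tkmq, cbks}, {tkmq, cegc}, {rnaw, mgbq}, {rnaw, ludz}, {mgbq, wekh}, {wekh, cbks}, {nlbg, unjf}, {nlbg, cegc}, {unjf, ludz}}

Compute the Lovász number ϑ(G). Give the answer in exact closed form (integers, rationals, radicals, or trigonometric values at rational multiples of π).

Vertex mgbq has 2 neighbors: rnaw, wekh.
Vertex tkmq has 2 neighbors: cbks, cegc.
deg(cegc) = 2; N(cegc) = {tkmq, nlbg}.
deg(ludz) = 2; N(ludz) = {rnaw, unjf}.
Every vertex has degree 2 (N=9); the odd cycle C_{9}.
The 5 distinct eigenvalues: [2.0, 1.5321, 0.3473, -1.0, -1.8794].
−9·(-2*cos(pi/9)) / ((2)−(-2*cos(pi/9))) = 9*cos(pi/9)/(cos(pi/9) + 1) = ϑ(G).
Numerically 4.360090.
Sandwich: α(G)=4 ≤ ϑ(G)=9*cos(pi/9)/(cos(pi/9) + 1) ≤ χ(Ḡ)=5 (both strict).

9*cos(pi/9)/(cos(pi/9) + 1)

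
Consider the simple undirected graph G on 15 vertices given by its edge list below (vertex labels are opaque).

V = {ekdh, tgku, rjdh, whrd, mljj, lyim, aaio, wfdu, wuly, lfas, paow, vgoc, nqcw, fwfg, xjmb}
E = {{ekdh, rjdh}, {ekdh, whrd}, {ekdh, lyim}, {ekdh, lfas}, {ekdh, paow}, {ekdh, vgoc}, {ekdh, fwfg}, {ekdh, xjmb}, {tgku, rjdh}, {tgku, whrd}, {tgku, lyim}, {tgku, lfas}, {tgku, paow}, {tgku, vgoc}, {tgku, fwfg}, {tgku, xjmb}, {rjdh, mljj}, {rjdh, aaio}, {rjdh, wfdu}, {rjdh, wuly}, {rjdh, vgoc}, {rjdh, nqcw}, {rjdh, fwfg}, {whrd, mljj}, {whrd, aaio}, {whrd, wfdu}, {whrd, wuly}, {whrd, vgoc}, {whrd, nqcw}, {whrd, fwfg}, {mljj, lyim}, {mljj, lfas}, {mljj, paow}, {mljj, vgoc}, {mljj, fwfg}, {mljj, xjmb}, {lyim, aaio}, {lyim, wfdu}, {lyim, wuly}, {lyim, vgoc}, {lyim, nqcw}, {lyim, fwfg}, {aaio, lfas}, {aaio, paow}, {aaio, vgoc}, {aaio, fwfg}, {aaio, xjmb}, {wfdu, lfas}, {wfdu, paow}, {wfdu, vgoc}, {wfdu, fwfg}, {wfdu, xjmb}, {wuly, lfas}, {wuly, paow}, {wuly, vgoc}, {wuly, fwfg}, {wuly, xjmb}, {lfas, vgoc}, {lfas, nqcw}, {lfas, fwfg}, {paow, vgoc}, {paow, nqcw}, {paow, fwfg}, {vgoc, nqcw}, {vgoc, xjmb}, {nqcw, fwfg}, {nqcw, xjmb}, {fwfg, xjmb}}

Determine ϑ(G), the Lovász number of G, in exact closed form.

7

Vertex tgku has 8 neighbors: rjdh, whrd, lyim, lfas, paow, vgoc, fwfg, xjmb.
Vertex vgoc has 13 neighbors: ekdh, tgku, rjdh, whrd, mljj, lyim, aaio, wfdu, wuly, lfas, paow, nqcw, xjmb.
N(aaio) = {rjdh, whrd, lyim, lfas, paow, vgoc, fwfg, xjmb}, |N(aaio)| = 8.
deg(wfdu) = 8; N(wfdu) = {rjdh, whrd, lyim, lfas, paow, vgoc, fwfg, xjmb}.
G = K_{7,6,2}: α = 7 = χ(Ḡ), so ϑ = 7.
ϑ(G) ≈ 7.000000000.
Sandwich: α(G)=7 ≤ ϑ(G)=7 ≤ χ(Ḡ)=7 (collapsed).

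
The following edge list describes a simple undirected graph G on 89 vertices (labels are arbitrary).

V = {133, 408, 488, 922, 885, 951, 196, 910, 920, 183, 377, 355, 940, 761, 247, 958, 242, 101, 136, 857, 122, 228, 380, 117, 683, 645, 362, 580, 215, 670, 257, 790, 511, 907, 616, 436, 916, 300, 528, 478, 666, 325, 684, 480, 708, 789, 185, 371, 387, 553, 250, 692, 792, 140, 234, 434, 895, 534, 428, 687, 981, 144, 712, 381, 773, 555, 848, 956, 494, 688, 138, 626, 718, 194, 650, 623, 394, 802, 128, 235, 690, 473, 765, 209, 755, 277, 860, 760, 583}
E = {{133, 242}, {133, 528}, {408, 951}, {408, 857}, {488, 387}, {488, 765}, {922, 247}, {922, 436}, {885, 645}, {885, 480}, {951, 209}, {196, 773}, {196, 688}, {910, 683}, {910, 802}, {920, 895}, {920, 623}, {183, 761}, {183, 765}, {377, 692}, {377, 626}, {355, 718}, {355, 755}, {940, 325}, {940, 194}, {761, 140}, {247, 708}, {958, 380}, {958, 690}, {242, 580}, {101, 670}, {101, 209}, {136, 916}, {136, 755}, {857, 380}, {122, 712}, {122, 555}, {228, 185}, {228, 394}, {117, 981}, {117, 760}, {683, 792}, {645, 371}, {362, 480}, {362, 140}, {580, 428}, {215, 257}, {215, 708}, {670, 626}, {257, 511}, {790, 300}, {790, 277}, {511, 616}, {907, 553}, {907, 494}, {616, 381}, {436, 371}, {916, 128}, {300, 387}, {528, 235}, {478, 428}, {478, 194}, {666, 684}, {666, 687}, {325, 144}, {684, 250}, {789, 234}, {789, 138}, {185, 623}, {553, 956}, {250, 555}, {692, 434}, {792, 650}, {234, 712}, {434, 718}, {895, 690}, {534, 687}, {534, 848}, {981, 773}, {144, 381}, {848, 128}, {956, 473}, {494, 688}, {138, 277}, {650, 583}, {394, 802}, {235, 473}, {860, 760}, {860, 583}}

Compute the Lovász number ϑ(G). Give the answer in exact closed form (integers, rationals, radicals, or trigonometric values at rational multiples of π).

N(387) = {488, 300}, |N(387)| = 2.
N(907) = {553, 494}, |N(907)| = 2.
deg(885) = 2; N(885) = {645, 480}.
Vertex 478 has 2 neighbors: 428, 194.
Regular of degree 2 on 89 vertices: a single 89-cycle (edge-transitive).
A has 45 distinct eigenvalues ≈ [2.0, 1.99502, 1.9801, 1.95531, 1.92078, 1.87669, 1.82324, 1.76071, 1.68941, 1.60969, 1.52196, 1.42664, 1.32421, 1.21519, 1.10011, 0.97955, 0.85411, 0.72442, 0.59112, 0.45487, 0.31635, 0.17626, 0.0353, -0.10585, -0.24646, -0.38585, -0.52332, -0.65818, -0.78976, -0.9174, -1.04048, -1.15837, -1.27049, -1.37628, -1.47522, -1.5668, -1.65058, -1.72614, -1.79309, -1.85112, -1.89992, -1.93926, -1.96893, -1.9888, -1.99875].
λ_max=2, λ_min=-2*cos(pi/89); ϑ = −89·λ_min/(λ_max−λ_min) = 89*cos(pi/89)/(cos(pi/89) + 1).
= 44.48614… (decimal).
Check 44 ≤ 89*cos(pi/89)/(cos(pi/89) + 1) ≤ 45: both strict.

89*cos(pi/89)/(cos(pi/89) + 1)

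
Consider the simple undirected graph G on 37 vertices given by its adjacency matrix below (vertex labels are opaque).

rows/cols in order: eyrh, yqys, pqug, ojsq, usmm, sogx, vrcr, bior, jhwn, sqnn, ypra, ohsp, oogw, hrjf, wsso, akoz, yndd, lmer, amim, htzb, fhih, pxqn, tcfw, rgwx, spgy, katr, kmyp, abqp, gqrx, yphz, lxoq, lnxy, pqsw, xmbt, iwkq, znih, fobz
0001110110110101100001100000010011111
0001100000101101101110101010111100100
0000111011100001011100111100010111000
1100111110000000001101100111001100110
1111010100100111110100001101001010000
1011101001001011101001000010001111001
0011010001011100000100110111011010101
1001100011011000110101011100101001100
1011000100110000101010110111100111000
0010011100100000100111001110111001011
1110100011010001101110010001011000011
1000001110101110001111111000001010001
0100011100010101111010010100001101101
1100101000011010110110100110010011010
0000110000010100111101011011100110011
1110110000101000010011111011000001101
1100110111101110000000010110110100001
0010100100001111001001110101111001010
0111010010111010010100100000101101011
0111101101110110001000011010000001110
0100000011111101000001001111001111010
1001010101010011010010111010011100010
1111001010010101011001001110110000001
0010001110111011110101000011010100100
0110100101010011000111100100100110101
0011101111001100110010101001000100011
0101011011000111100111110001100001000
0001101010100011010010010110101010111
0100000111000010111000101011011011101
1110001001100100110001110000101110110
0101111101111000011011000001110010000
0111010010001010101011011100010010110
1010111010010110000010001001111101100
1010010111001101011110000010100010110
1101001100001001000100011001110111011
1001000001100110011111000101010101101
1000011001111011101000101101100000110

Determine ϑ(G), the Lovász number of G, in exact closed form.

Vertex pqug has 18 neighbors: usmm, sogx, vrcr, jhwn, sqnn, ypra, akoz, lmer, amim, htzb, tcfw, rgwx, spgy, katr, yphz, lnxy, pqsw, xmbt.
N(wsso) = {usmm, sogx, ohsp, hrjf, yndd, lmer, amim, htzb, pxqn, rgwx, spgy, kmyp, abqp, gqrx, lnxy, pqsw, znih, fobz}, |N(wsso)| = 18.
N(abqp) = {ojsq, usmm, vrcr, jhwn, ypra, wsso, akoz, lmer, fhih, rgwx, katr, kmyp, gqrx, lxoq, pqsw, iwkq, znih, fobz}, |N(abqp)| = 18.
Vertex jhwn has 18 neighbors: eyrh, pqug, ojsq, bior, ypra, ohsp, yndd, amim, fhih, tcfw, rgwx, katr, kmyp, abqp, gqrx, lnxy, pqsw, xmbt.
37-vertex 18-regular graph: strongly regular (37,18,8,9).
The 3 distinct eigenvalues: [18.0, 2.541, -3.541].
With N=37: ϑ(G) = 37·(-(-sqrt(37)/2 - 1/2))/(18−(-sqrt(37)/2 - 1/2)) = sqrt(37).
ϑ(G) ≈ 6.0827625.

sqrt(37)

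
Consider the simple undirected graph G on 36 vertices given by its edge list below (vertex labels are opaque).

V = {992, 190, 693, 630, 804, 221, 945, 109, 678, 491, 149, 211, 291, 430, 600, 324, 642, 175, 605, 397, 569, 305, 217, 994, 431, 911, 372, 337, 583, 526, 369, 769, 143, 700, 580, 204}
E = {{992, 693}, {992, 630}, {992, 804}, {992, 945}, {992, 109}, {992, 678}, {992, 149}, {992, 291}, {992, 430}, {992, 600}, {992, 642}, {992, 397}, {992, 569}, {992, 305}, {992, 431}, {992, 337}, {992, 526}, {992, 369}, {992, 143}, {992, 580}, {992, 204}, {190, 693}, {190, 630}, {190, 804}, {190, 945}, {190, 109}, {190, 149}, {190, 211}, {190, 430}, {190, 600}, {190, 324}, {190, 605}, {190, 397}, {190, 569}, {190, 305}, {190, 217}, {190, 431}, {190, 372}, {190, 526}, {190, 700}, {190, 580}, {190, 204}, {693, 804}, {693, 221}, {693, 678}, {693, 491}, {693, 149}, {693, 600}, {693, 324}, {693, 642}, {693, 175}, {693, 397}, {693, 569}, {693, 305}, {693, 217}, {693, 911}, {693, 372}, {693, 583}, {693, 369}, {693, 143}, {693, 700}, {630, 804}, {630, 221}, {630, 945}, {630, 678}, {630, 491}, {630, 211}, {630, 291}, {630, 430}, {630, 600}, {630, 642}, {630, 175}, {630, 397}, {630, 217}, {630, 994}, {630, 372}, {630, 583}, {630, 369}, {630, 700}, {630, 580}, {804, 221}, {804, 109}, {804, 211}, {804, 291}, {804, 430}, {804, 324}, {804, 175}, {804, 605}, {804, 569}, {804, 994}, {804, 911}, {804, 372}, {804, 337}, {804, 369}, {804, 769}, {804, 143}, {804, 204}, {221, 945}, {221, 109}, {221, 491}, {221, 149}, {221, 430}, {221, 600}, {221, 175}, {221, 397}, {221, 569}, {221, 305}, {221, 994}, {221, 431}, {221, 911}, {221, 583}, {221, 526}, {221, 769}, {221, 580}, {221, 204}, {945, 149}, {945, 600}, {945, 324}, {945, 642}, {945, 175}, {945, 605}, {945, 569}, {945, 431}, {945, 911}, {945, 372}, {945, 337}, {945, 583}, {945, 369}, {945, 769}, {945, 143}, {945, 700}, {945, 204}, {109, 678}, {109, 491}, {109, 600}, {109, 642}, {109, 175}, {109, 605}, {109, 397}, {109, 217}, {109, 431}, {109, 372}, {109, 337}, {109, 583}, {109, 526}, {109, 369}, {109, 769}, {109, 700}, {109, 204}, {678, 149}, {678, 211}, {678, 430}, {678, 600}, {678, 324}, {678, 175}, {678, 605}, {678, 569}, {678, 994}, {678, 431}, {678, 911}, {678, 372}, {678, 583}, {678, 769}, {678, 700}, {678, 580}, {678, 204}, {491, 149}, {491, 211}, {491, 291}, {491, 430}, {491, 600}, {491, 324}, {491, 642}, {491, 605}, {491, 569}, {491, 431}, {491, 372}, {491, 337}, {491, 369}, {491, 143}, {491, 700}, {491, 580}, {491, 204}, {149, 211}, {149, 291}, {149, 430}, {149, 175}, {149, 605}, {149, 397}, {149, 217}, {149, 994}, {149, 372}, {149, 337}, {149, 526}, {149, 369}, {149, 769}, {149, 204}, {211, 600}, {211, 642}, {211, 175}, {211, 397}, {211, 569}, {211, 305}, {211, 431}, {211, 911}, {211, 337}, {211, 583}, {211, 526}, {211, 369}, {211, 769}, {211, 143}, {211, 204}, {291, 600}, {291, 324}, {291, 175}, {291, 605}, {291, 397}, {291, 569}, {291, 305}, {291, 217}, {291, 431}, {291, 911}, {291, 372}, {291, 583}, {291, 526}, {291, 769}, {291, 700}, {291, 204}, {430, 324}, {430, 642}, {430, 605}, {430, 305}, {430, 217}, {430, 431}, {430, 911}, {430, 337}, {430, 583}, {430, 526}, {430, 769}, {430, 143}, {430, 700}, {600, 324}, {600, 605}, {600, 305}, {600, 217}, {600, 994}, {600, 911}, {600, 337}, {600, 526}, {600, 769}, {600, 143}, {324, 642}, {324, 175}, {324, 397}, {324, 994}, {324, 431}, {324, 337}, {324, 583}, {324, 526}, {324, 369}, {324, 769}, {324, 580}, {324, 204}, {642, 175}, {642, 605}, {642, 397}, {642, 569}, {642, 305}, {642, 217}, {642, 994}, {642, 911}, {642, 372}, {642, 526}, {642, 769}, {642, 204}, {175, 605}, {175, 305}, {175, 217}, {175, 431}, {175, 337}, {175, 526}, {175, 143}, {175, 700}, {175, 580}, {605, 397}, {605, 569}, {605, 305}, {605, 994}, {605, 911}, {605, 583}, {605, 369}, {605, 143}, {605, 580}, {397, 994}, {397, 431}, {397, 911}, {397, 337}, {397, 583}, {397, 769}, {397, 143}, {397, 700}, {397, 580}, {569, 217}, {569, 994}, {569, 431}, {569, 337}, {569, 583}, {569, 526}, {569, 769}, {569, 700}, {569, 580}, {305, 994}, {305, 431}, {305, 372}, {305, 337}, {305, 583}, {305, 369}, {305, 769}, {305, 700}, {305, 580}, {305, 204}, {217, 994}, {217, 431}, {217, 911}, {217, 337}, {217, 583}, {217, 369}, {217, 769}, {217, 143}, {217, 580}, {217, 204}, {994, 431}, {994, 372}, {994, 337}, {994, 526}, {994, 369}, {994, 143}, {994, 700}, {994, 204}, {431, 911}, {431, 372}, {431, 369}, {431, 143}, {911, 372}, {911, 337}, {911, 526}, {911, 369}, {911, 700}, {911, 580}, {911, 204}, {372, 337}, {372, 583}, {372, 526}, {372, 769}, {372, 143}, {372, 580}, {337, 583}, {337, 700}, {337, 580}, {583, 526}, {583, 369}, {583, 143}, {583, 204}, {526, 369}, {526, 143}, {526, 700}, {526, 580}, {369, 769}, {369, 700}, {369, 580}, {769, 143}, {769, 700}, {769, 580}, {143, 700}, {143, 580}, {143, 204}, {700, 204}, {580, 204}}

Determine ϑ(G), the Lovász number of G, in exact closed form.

8

N(430) = {992, 190, 630, 804, 221, 678, 491, 149, 324, 642, 605, 305, 217, 431, 911, 337, 583, 526, 769, 143, 700}, |N(430)| = 21.
N(569) = {992, 190, 693, 804, 221, 945, 678, 491, 211, 291, 642, 605, 217, 994, 431, 337, 583, 526, 769, 700, 580}, |N(569)| = 21.
deg(221) = 21; N(221) = {693, 630, 804, 945, 109, 491, 149, 430, 600, 175, 397, 569, 305, 994, 431, 911, 583, 526, 769, 580, 204}.
N(372) = {190, 693, 630, 804, 945, 109, 678, 491, 149, 291, 642, 305, 994, 431, 911, 337, 583, 526, 769, 143, 580}, |N(372)| = 21.
deg(v) = 21 for all v (|V|=36); Kneser-type, 2-subsets of [9].
The 3 distinct eigenvalues: [21.0, 1.0, -6.0].
Lovász: ϑ = −36(-6)/(21+-1*(-6)) = 8.
= 8.0000000… (decimal).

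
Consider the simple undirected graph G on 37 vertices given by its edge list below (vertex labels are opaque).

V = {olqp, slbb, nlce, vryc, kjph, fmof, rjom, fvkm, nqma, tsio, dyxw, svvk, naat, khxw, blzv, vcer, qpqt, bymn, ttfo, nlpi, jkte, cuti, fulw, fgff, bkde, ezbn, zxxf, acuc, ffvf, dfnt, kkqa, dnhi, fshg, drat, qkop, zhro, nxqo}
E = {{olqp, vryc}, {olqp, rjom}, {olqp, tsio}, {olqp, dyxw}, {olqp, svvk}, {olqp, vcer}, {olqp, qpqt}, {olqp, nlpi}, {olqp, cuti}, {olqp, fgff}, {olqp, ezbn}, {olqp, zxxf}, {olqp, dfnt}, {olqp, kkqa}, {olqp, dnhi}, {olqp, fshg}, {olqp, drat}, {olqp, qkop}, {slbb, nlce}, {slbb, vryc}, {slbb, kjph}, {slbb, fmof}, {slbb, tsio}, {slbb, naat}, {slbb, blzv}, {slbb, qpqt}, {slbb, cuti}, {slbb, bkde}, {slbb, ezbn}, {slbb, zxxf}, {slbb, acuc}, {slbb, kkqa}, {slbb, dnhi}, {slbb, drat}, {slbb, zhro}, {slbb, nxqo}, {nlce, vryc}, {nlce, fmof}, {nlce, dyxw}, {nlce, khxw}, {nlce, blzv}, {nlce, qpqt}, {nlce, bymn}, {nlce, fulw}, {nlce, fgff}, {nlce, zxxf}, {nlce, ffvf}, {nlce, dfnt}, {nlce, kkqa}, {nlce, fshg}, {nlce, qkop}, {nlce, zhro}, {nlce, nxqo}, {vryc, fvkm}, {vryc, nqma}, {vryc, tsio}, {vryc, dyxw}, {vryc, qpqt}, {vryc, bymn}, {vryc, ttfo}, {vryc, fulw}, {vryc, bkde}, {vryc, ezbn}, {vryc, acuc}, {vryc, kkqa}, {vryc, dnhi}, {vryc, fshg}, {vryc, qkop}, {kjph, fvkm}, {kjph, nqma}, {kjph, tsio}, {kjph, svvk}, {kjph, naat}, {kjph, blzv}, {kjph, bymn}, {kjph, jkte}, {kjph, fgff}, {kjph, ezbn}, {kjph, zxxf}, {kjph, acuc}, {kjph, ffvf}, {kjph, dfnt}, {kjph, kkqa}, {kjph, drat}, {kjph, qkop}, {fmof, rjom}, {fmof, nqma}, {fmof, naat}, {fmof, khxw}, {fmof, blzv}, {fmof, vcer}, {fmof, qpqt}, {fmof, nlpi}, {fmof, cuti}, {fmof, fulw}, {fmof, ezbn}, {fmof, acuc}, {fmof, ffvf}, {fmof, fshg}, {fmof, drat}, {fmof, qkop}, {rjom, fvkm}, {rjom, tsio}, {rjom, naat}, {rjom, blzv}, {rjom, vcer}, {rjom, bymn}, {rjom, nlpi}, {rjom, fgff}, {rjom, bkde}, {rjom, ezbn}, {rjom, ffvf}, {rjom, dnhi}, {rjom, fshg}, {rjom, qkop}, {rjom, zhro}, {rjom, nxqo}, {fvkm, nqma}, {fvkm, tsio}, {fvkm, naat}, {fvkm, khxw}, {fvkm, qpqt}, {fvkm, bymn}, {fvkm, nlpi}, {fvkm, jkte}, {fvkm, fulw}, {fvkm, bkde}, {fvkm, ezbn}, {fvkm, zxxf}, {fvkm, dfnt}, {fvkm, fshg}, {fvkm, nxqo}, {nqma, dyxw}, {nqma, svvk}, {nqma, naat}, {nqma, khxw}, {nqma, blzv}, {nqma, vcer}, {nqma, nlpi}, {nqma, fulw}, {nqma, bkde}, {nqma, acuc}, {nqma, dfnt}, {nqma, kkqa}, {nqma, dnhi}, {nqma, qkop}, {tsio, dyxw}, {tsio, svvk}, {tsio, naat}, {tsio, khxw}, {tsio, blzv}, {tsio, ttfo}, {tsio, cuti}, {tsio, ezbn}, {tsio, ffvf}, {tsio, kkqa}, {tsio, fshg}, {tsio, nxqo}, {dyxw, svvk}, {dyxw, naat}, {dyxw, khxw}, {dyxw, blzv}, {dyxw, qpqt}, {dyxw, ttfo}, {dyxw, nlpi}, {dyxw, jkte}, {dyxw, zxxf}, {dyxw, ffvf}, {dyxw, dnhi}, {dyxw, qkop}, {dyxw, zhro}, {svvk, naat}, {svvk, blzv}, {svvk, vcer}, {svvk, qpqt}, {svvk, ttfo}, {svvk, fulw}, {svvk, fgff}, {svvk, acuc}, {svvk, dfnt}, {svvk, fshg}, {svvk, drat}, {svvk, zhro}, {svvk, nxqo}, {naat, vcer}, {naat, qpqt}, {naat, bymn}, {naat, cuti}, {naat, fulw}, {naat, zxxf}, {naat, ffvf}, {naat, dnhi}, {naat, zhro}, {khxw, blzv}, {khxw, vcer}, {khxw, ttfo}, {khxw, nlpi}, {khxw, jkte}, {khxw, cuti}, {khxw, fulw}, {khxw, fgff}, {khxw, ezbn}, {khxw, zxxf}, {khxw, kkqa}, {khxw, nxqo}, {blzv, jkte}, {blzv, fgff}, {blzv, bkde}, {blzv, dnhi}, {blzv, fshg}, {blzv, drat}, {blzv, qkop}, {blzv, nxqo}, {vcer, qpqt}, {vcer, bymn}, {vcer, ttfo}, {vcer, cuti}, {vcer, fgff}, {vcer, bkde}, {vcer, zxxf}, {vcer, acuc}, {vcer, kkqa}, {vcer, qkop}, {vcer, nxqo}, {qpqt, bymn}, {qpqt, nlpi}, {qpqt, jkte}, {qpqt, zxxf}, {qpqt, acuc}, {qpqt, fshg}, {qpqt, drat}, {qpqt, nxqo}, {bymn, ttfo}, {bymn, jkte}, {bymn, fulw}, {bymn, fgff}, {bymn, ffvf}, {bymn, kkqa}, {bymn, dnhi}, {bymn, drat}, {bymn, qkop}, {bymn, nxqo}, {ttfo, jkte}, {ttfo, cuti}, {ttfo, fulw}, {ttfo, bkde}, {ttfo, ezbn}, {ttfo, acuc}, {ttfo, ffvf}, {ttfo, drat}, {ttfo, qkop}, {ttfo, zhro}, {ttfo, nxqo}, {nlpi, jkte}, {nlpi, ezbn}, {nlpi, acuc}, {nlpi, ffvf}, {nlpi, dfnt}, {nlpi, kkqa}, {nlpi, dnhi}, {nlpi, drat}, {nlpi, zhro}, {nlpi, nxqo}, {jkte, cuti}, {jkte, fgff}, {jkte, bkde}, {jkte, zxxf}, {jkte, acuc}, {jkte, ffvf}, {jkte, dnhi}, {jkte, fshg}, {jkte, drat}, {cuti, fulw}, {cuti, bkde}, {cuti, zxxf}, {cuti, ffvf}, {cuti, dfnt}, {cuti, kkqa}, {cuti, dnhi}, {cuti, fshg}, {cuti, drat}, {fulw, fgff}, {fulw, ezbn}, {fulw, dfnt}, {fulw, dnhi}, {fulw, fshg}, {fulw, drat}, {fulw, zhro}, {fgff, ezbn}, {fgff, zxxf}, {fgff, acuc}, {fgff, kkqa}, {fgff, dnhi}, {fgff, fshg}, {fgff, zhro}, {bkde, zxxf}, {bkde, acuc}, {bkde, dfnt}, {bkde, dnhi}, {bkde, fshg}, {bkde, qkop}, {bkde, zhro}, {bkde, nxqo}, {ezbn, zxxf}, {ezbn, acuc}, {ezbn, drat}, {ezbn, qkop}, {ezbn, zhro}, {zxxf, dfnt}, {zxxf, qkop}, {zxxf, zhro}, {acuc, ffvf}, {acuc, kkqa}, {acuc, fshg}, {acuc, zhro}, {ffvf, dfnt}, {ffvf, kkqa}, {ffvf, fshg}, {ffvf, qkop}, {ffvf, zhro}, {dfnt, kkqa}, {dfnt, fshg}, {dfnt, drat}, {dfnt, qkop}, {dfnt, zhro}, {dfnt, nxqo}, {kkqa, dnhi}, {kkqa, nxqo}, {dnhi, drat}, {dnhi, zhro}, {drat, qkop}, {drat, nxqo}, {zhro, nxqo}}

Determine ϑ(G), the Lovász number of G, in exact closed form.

N(ezbn) = {olqp, slbb, vryc, kjph, fmof, rjom, fvkm, tsio, khxw, ttfo, nlpi, fulw, fgff, zxxf, acuc, drat, qkop, zhro}, |N(ezbn)| = 18.
deg(ffvf) = 18; N(ffvf) = {nlce, kjph, fmof, rjom, tsio, dyxw, naat, bymn, ttfo, nlpi, jkte, cuti, acuc, dfnt, kkqa, fshg, qkop, zhro}.
Vertex olqp has 18 neighbors: vryc, rjom, tsio, dyxw, svvk, vcer, qpqt, nlpi, cuti, fgff, ezbn, zxxf, dfnt, kkqa, dnhi, fshg, drat, qkop.
deg(fulw) = 18; N(fulw) = {nlce, vryc, fmof, fvkm, nqma, svvk, naat, khxw, bymn, ttfo, cuti, fgff, ezbn, dfnt, dnhi, fshg, drat, zhro}.
Regular of degree 18 on 37 vertices: strongly regular (37,18,8,9).
spec(A) ≈ [18.0, 2.541, -3.541] (distinct, 3 d.p.).
λ_max=18, λ_min=-sqrt(37)/2 - 1/2; ϑ = −37·λ_min/(λ_max−λ_min) = sqrt(37).
Numerically 6.082762530.

sqrt(37)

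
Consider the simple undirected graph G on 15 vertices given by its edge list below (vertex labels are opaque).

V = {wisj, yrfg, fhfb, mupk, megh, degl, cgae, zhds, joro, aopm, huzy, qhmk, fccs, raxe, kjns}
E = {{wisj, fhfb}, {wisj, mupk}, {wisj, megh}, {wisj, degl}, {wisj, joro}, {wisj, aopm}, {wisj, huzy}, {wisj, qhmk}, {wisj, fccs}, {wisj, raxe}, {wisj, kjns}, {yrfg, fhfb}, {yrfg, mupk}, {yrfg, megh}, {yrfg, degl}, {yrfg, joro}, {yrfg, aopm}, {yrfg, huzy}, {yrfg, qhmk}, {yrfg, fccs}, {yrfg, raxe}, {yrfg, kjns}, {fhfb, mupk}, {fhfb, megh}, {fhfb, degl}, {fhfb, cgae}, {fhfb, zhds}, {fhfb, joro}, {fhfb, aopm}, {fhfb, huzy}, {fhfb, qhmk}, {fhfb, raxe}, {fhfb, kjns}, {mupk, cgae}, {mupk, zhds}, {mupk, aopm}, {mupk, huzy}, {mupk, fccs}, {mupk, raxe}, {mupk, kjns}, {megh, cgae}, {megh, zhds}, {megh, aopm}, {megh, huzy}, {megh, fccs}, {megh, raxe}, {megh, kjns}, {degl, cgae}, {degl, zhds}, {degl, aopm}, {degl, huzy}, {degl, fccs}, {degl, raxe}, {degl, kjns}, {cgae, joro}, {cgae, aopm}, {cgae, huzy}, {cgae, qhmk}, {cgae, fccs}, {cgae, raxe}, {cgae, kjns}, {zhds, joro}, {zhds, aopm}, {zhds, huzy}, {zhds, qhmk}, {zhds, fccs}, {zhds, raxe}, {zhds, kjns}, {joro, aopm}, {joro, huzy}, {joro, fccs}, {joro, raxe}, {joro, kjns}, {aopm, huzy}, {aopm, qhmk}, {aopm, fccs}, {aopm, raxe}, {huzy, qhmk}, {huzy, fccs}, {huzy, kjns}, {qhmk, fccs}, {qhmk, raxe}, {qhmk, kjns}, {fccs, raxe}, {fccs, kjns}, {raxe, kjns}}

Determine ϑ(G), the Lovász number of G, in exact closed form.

N(zhds) = {fhfb, mupk, megh, degl, joro, aopm, huzy, qhmk, fccs, raxe, kjns}, |N(zhds)| = 11.
N(yrfg) = {fhfb, mupk, megh, degl, joro, aopm, huzy, qhmk, fccs, raxe, kjns}, |N(yrfg)| = 11.
deg(joro) = 10; N(joro) = {wisj, yrfg, fhfb, cgae, zhds, aopm, huzy, fccs, raxe, kjns}.
N(raxe) = {wisj, yrfg, fhfb, mupk, megh, degl, cgae, zhds, joro, aopm, qhmk, fccs, kjns}, |N(raxe)| = 13.
Complete 5-partite, parts [5, 4, 2, 2, 2]: perfect, ϑ = α = 5.
≈ 5.00000 (to 5 d.p.).
α=5, χ(Ḡ)=5; ϑ=5 lies between (collapsed).

5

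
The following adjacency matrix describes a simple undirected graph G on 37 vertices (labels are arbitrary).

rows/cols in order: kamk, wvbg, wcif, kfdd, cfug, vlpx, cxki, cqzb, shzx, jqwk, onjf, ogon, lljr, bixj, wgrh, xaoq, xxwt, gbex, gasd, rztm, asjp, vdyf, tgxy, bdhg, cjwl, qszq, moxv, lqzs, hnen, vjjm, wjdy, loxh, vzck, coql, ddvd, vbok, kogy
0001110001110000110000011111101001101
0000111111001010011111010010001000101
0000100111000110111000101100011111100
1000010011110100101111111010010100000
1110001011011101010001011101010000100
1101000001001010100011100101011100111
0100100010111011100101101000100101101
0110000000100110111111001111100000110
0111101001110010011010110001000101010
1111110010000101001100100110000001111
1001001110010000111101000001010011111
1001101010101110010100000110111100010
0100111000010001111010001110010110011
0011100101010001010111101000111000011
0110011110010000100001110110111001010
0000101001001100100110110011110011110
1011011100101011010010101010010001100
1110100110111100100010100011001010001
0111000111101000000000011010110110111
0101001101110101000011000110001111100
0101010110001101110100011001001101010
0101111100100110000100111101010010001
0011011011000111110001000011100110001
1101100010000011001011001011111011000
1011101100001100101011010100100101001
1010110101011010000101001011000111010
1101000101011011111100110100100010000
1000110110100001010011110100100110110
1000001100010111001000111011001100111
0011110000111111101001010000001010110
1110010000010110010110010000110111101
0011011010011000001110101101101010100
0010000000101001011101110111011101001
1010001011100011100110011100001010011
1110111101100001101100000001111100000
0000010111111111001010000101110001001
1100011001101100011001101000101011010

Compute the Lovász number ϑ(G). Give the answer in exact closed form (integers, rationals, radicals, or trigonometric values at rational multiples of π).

deg(shzx) = 18; N(shzx) = {wvbg, wcif, kfdd, cfug, cxki, jqwk, onjf, ogon, wgrh, gbex, gasd, asjp, tgxy, bdhg, lqzs, loxh, coql, vbok}.
Vertex vbok has 18 neighbors: vlpx, cqzb, shzx, jqwk, onjf, ogon, lljr, bixj, wgrh, xaoq, gasd, asjp, qszq, lqzs, hnen, vjjm, coql, kogy.
N(gasd) = {wvbg, wcif, kfdd, cqzb, shzx, jqwk, onjf, lljr, bdhg, cjwl, moxv, hnen, vjjm, loxh, vzck, ddvd, vbok, kogy}, |N(gasd)| = 18.
N(ddvd) = {kamk, wvbg, wcif, cfug, vlpx, cxki, cqzb, jqwk, onjf, xaoq, xxwt, gasd, rztm, lqzs, hnen, vjjm, wjdy, loxh}, |N(ddvd)| = 18.
deg(v) = 18 for all v (|V|=37); SR(37,18,8,9) — a Paley graph.
spec(A) ≈ [18.0, 2.541381, -3.541381] (distinct, 6 d.p.).
Lovász: ϑ = −37(-sqrt(37)/2 - 1/2)/(18+-(-sqrt(37)/2 - 1/2)) = sqrt(37).
Numerically 6.08276253.

sqrt(37)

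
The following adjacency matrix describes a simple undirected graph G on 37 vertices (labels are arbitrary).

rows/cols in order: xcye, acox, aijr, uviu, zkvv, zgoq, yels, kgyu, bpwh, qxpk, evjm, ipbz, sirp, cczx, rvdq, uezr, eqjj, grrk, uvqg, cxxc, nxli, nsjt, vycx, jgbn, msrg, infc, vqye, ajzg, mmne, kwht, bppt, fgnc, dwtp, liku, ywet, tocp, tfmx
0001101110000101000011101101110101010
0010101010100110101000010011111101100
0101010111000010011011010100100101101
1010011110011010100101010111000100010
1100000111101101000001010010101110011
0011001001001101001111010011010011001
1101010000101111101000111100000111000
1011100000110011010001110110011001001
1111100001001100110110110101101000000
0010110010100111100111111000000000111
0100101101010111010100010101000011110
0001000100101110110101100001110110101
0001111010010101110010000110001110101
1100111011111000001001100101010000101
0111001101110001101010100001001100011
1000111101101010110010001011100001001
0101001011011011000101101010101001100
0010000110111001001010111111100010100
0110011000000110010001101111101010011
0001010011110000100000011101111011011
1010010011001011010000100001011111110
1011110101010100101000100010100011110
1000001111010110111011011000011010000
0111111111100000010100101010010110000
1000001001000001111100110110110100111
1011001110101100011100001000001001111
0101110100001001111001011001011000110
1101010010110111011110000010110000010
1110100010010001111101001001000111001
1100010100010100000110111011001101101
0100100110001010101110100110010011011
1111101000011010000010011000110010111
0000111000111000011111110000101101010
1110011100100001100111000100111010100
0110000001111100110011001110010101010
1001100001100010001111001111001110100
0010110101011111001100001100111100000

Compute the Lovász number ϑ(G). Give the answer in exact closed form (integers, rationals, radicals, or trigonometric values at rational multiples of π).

sqrt(37)

deg(ywet) = 18; N(ywet) = {acox, aijr, qxpk, evjm, ipbz, sirp, cczx, eqjj, grrk, nxli, nsjt, msrg, infc, vqye, kwht, fgnc, liku, tocp}.
Vertex zkvv has 18 neighbors: xcye, acox, kgyu, bpwh, qxpk, evjm, sirp, cczx, uezr, nsjt, jgbn, vqye, mmne, bppt, fgnc, dwtp, tocp, tfmx.
Vertex bppt has 18 neighbors: acox, zkvv, kgyu, bpwh, sirp, rvdq, eqjj, uvqg, cxxc, nxli, vycx, infc, vqye, kwht, dwtp, liku, tocp, tfmx.
deg(zgoq) = 18; N(zgoq) = {aijr, uviu, yels, qxpk, sirp, cczx, uezr, uvqg, cxxc, nxli, nsjt, jgbn, vqye, ajzg, kwht, dwtp, liku, tfmx}.
18-regular, N=37; SR(37,18,8,9) — a Paley graph.
Distinct eigenvalues (to 4 d.p.): [18.0, 2.5414, -3.5414].
λ_max=18, λ_min=-sqrt(37)/2 - 1/2; ϑ = −37·λ_min/(λ_max−λ_min) = sqrt(37).
Numerically 6.08276.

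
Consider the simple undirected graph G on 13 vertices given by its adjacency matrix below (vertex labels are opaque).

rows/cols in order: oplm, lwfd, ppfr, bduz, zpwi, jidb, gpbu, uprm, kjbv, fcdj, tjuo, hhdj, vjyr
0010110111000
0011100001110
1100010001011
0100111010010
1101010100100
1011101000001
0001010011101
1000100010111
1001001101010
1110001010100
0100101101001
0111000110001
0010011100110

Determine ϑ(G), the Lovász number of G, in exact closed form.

deg(jidb) = 6; N(jidb) = {oplm, ppfr, bduz, zpwi, gpbu, vjyr}.
deg(lwfd) = 6; N(lwfd) = {ppfr, bduz, zpwi, fcdj, tjuo, hhdj}.
deg(hhdj) = 6; N(hhdj) = {lwfd, ppfr, bduz, uprm, kjbv, vjyr}.
N(oplm) = {ppfr, zpwi, jidb, uprm, kjbv, fcdj}, |N(oplm)| = 6.
G on 13 vertices is 6-regular; SR(13,6,2,3) — a Paley graph.
Distinct eigenvalues (to 5 d.p.): [6.0, 1.30278, -2.30278].
Lovász (edge-transitive): ϑ = −13·(-sqrt(13)/2 - 1/2)/((6)−(-sqrt(13)/2 - 1/2)) = sqrt(13).
ϑ(G) ≈ 3.60555.

sqrt(13)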